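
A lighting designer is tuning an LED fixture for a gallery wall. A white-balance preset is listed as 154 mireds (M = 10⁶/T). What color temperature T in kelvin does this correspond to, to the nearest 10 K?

6490 K

T = 10⁶ / 154 = 6493.51 K → 6490 K.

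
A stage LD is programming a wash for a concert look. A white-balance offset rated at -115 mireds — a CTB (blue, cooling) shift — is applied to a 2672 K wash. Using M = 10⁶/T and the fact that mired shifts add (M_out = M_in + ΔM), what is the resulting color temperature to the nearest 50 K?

3850 K

M_in = 10⁶/2672 = 374.25 mireds.
M_out = 374.25 + (-115) = 259.25 mireds.
T_out = 10⁶/259.25 = 3857.3 K → 3850 K.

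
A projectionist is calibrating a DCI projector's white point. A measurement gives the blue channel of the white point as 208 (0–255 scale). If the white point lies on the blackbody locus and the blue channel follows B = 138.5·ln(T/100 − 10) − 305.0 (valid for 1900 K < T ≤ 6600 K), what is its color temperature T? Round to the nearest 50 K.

5050 K

ln(t − 10) = (208 + 305.0) / 138.5 = 3.7040.
t − 10 = e^3.7040 = 40.608, so t = 50.608.
T = 100·t = 5061 K → 5050 K to the nearest 50 K.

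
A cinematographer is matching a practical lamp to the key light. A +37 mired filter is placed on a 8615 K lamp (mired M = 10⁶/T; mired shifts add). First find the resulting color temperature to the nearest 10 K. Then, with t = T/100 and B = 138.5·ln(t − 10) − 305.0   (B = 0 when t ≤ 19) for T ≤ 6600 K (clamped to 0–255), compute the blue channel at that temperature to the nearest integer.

251

M_in = 10⁶/8615 = 116.08; M_out = 116.08 + (+37) = 153.08.
T_out = 10⁶/153.08 = 6532.7 K → 6530 K; t = 65.3.
B = 138.5·ln(65.3 − 10) − 305.0 = 138.5·ln 55.3 − 305.0 = 138.5·4.0128 − 305.0 = 250.769.
Rounded: 251.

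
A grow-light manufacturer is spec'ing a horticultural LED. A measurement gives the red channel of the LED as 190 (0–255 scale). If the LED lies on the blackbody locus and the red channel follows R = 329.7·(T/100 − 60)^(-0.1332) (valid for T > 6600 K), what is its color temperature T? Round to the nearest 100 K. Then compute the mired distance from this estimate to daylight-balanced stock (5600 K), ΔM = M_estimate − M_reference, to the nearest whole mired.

(t − 60)^(-0.1332) = 190/329.7 = 0.57628.
t − 60 = 0.57628^(1/-0.1332) = 0.57628^(-7.508) = 62.667, so t = 122.667.
T = 100·t = 12267 K → 12300 K to the nearest 100 K.
M_estimate = 10⁶/12300 = 81.30; M_reference = 10⁶/5600 = 178.57.
ΔM = 81.30 − 178.57 = -97.27 → -97 mireds.

-97 mireds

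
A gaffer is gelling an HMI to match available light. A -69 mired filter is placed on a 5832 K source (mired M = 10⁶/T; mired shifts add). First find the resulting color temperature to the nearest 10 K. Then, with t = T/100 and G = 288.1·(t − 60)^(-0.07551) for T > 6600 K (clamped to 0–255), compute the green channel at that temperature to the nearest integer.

219

M_in = 10⁶/5832 = 171.47; M_out = 171.47 + (-69) = 102.47.
T_out = 10⁶/102.47 = 9759.2 K → 9760 K; t = 97.6.
G = 288.1·(97.6 − 60)^(-0.07551) = 288.1·37.6^(-0.07551) = 288.1·0.76043 = 219.079.
Rounded: 219.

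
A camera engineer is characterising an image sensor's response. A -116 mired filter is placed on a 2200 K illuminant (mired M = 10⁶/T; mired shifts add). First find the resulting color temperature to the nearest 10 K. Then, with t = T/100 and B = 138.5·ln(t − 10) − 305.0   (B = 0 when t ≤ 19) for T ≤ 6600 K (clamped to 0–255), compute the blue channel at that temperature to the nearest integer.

M_in = 10⁶/2200 = 454.55; M_out = 454.55 + (-116) = 338.55.
T_out = 10⁶/338.55 = 2953.8 K → 2950 K; t = 29.5.
B = 138.5·ln(29.5 − 10) − 305.0 = 138.5·ln 19.5 − 305.0 = 138.5·2.9704 − 305.0 = 106.402.
Rounded: 106.

106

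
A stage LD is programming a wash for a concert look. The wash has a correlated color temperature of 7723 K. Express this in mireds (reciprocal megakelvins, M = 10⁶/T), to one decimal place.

M = 10⁶ / 7723 = 129.483 → 129.5 mireds.

129.5 mireds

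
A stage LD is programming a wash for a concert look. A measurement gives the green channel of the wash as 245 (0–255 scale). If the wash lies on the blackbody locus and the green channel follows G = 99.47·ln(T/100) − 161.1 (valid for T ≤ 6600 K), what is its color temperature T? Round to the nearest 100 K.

ln t = (245 + 161.1) / 99.47 = 4.0826.
t = e^4.0826 = 59.302.
T = 100·t = 5930 K → 5900 K to the nearest 100 K.

5900 K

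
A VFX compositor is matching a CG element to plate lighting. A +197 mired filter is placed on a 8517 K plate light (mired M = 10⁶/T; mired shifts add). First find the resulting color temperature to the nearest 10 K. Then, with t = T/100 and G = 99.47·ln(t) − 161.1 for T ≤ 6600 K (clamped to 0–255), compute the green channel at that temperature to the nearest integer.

M_in = 10⁶/8517 = 117.41; M_out = 117.41 + (+197) = 314.41.
T_out = 10⁶/314.41 = 3180.5 K → 3180 K; t = 31.8.
G = 99.47·ln 31.8 − 161.1 = 99.47·3.4595 − 161.1 = 183.013.
Rounded: 183.

183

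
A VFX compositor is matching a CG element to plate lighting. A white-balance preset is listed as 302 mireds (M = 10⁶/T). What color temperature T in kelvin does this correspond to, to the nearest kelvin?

T = 10⁶ / 302 = 3311.26 K → 3311 K.

3311 K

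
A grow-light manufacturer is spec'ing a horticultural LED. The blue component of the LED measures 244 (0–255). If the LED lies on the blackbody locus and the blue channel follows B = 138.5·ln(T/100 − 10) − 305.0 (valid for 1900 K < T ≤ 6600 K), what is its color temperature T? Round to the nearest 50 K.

ln(t − 10) = (244 + 305.0) / 138.5 = 3.9639.
t − 10 = e^3.9639 = 52.662, so t = 62.662.
T = 100·t = 6266 K → 6250 K to the nearest 50 K.

6250 K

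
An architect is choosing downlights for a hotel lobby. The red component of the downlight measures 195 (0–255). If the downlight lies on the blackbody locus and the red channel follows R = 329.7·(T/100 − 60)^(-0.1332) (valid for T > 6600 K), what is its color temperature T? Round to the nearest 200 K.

(t − 60)^(-0.1332) = 195/329.7 = 0.59145.
t − 60 = 0.59145^(1/-0.1332) = 0.59145^(-7.508) = 51.564, so t = 111.564.
T = 100·t = 11156 K → 11200 K to the nearest 200 K.

11200 K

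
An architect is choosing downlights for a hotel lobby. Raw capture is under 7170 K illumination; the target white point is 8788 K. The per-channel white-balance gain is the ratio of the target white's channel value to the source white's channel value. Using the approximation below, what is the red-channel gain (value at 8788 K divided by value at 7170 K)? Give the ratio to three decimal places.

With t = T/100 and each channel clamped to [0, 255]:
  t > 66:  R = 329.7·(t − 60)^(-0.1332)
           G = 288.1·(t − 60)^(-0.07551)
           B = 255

At 7170 K (t = 71.7):
  R = 329.7·(71.7 − 60)^(-0.1332) = 329.7·11.7^(-0.1332) = 329.7·0.72064 = 237.595.
At 8788 K (t = 87.88):
  R = 329.7·(87.88 − 60)^(-0.1332) = 329.7·27.88^(-0.1332) = 329.7·0.64193 = 211.644.
Gain = 211.644 / 237.595 = 0.8908 → 0.891.

0.891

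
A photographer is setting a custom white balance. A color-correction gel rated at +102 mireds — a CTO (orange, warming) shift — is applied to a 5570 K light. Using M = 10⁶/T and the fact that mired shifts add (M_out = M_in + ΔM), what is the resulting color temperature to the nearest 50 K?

3550 K

M_in = 10⁶/5570 = 179.53 mireds.
M_out = 179.53 + (+102) = 281.53 mireds.
T_out = 10⁶/281.53 = 3552.0 K → 3550 K.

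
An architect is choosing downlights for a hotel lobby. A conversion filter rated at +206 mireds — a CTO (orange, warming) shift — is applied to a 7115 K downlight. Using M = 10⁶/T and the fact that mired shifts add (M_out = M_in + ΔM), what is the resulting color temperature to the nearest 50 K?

2900 K

M_in = 10⁶/7115 = 140.55 mireds.
M_out = 140.55 + (+206) = 346.55 mireds.
T_out = 10⁶/346.55 = 2885.6 K → 2900 K.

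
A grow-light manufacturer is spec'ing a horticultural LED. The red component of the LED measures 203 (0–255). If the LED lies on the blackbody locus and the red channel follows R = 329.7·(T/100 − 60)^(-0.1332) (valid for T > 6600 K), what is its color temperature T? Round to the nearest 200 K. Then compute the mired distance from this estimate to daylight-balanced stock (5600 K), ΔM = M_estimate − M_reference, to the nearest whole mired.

-77 mireds

(t − 60)^(-0.1332) = 203/329.7 = 0.61571.
t − 60 = 0.61571^(1/-0.1332) = 0.61571^(-7.508) = 38.129, so t = 98.129.
T = 100·t = 9813 K → 9800 K to the nearest 200 K.
M_estimate = 10⁶/9800 = 102.04; M_reference = 10⁶/5600 = 178.57.
ΔM = 102.04 − 178.57 = -76.53 → -77 mireds.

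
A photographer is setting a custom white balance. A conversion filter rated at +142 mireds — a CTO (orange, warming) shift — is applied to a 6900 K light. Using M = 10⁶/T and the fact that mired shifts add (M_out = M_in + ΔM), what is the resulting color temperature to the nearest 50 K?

3500 K

M_in = 10⁶/6900 = 144.93 mireds.
M_out = 144.93 + (+142) = 286.93 mireds.
T_out = 10⁶/286.93 = 3485.2 K → 3500 K.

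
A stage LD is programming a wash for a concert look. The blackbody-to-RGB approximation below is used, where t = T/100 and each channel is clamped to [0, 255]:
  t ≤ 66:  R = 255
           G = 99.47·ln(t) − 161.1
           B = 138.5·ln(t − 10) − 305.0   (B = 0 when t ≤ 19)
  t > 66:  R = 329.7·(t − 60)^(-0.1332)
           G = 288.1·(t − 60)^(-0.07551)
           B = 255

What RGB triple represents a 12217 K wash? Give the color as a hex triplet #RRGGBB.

#BED3FF

t = 12217/100 = 122.17; the t > 66 branch applies.
R = 329.7·(122.17 − 60)^(-0.1332) = 329.7·62.17^(-0.1332) = 329.7·0.57689 = 190.202.
G = 288.1·(122.17 − 60)^(-0.07551) = 288.1·62.17^(-0.07551) = 288.1·0.73209 = 210.916.
B = 255 by definition for t > 66.
Rounded: (190, 211, 255).
In hex: #BED3FF.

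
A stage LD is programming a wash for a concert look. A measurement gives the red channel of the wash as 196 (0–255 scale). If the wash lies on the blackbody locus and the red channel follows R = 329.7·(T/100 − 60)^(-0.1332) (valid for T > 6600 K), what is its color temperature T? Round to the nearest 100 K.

(t − 60)^(-0.1332) = 196/329.7 = 0.59448.
t − 60 = 0.59448^(1/-0.1332) = 0.59448^(-7.508) = 49.621, so t = 109.621.
T = 100·t = 10962 K → 11000 K to the nearest 100 K.

11000 K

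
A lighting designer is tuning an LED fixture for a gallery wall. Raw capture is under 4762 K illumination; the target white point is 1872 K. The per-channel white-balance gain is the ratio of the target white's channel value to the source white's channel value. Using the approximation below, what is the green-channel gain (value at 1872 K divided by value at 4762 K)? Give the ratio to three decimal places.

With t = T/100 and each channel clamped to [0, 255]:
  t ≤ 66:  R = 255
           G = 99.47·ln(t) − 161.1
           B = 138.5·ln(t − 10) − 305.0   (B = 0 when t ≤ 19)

0.584

At 4762 K (t = 47.62):
  G = 99.47·ln 47.62 − 161.1 = 99.47·3.8633 − 161.1 = 223.178.
At 1872 K (t = 18.72):
  G = 99.47·ln 18.72 − 161.1 = 99.47·2.9296 − 161.1 = 130.307.
Gain = 130.307 / 223.178 = 0.5839 → 0.584.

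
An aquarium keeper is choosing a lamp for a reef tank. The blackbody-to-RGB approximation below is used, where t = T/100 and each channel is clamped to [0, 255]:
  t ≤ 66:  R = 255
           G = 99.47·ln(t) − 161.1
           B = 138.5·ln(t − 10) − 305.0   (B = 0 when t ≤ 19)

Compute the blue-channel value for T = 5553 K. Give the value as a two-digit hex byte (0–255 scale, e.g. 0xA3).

0xE0

t = 5553/100 = 55.53; the t ≤ 66 branch applies.
B = 138.5·ln(55.53 − 10) − 305.0 = 138.5·ln 45.53 − 305.0 = 138.5·3.8184 − 305.0 = 223.844.
Rounded: 224; in hex, 0xE0.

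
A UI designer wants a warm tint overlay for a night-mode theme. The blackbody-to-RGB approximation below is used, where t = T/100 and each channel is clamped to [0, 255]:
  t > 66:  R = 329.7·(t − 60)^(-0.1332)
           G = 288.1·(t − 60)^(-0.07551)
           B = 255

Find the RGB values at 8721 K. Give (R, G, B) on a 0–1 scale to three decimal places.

t = 8721/100 = 87.21; the t > 66 branch applies.
R = 329.7·(87.21 − 60)^(-0.1332) = 329.7·27.21^(-0.1332) = 329.7·0.64401 = 212.331.
G = 288.1·(87.21 − 60)^(-0.07551) = 288.1·27.21^(-0.07551) = 288.1·0.77923 = 224.495.
B = 255 by definition for t > 66.
Dividing each by 255: (0.8327, 0.8804, 1.0000) → (0.833, 0.880, 1.000).

(0.833, 0.880, 1.000)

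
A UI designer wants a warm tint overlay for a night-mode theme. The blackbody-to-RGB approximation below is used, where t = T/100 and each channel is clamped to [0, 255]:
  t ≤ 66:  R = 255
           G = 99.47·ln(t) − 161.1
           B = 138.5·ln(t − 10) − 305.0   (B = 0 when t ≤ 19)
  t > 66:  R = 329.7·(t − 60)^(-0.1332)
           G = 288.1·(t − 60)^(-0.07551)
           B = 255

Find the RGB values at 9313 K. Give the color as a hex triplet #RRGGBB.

t = 9313/100 = 93.13; the t > 66 branch applies.
R = 329.7·(93.13 − 60)^(-0.1332) = 329.7·33.13^(-0.1332) = 329.7·0.62735 = 206.836.
G = 288.1·(93.13 − 60)^(-0.07551) = 288.1·33.13^(-0.07551) = 288.1·0.76773 = 221.183.
B = 255 by definition for t > 66.
Rounded: (207, 221, 255).
In hex: #CFDDFF.

#CFDDFF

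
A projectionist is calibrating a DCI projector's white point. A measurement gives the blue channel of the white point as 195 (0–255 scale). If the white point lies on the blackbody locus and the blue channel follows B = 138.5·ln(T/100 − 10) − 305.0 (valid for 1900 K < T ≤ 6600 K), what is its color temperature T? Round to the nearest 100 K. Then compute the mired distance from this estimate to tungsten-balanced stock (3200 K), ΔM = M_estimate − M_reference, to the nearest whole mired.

-100 mireds

ln(t − 10) = (195 + 305.0) / 138.5 = 3.6101.
t − 10 = e^3.6101 = 36.970, so t = 46.970.
T = 100·t = 4697 K → 4700 K to the nearest 100 K.
M_estimate = 10⁶/4700 = 212.77; M_reference = 10⁶/3200 = 312.50.
ΔM = 212.77 − 312.50 = -99.73 → -100 mireds.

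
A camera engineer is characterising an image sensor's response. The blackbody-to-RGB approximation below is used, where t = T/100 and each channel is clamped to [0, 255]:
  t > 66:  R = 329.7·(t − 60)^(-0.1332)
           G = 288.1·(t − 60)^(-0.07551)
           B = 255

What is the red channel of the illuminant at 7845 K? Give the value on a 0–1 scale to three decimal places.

t = 7845/100 = 78.45; the t > 66 branch applies.
R = 329.7·(78.45 − 60)^(-0.1332) = 329.7·18.45^(-0.1332) = 329.7·0.67822 = 223.608.
On a 0–1 scale: 223.608/255 = 0.8769 → 0.877.

0.877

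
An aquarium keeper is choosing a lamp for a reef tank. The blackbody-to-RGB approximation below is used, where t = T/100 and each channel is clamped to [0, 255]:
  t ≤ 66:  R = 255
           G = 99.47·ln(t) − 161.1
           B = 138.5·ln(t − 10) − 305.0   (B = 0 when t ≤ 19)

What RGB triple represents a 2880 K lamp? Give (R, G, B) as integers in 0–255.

t = 2880/100 = 28.8; the t ≤ 66 branch applies.
R = 255 by definition for t ≤ 66.
G = 99.47·ln 28.8 − 161.1 = 99.47·3.3604 − 161.1 = 173.157.
B = 138.5·ln(28.8 − 10) − 305.0 = 138.5·ln 18.8 − 305.0 = 138.5·2.9339 − 305.0 = 101.339.
Rounded: (255, 173, 101).

(255, 173, 101)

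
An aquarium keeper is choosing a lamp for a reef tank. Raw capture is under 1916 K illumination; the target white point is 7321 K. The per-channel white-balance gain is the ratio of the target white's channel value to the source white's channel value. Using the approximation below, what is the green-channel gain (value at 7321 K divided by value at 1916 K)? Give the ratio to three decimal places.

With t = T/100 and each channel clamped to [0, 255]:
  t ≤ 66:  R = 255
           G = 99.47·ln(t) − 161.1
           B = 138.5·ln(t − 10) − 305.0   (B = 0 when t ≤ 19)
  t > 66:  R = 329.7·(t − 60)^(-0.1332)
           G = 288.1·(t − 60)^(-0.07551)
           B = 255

At 1916 K (t = 19.16):
  G = 99.47·ln 19.16 − 161.1 = 99.47·2.9528 − 161.1 = 132.617.
At 7321 K (t = 73.21):
  G = 288.1·(73.21 − 60)^(-0.07551) = 288.1·13.21^(-0.07551) = 288.1·0.82293 = 237.085.
Gain = 237.085 / 132.617 = 1.7877 → 1.788.

1.788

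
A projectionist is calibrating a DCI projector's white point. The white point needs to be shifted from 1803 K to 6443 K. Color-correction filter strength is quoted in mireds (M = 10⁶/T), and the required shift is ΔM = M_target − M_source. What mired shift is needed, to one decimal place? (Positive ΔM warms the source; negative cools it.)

M_source = 10⁶/1803 = 554.631; M_target = 10⁶/6443 = 155.207.
ΔM = 155.207 − 554.631 = -399.424 → -399.4 mireds, a cooling shift.

-399.4 mireds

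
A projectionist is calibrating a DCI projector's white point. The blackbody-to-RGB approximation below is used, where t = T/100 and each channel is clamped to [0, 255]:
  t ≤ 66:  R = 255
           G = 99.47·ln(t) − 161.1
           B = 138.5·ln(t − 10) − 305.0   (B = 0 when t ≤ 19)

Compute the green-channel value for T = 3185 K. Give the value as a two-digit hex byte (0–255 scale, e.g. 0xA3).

0xB7

t = 3185/100 = 31.85; the t ≤ 66 branch applies.
G = 99.47·ln 31.85 − 161.1 = 99.47·3.4610 − 161.1 = 183.169.
Rounded: 183; in hex, 0xB7.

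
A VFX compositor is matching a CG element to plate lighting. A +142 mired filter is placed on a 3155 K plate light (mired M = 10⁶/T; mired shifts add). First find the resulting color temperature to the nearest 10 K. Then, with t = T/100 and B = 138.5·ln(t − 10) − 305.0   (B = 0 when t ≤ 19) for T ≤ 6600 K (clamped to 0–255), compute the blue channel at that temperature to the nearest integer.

M_in = 10⁶/3155 = 316.96; M_out = 316.96 + (+142) = 458.96.
T_out = 10⁶/458.96 = 2178.9 K → 2180 K; t = 21.8.
B = 138.5·ln(21.8 − 10) − 305.0 = 138.5·ln 11.8 − 305.0 = 138.5·2.4681 − 305.0 = 36.832.
Rounded: 37.

37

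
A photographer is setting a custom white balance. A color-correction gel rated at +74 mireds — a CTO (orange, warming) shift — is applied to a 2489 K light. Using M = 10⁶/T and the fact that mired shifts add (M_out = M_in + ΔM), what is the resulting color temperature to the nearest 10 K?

2100 K

M_in = 10⁶/2489 = 401.77 mireds.
M_out = 401.77 + (+74) = 475.77 mireds.
T_out = 10⁶/475.77 = 2101.9 K → 2100 K.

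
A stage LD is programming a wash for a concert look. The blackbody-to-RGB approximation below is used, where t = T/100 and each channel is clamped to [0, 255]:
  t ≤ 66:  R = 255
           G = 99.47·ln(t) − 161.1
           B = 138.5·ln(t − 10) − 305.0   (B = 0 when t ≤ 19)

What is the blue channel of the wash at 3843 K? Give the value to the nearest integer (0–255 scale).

159

t = 3843/100 = 38.43; the t ≤ 66 branch applies.
B = 138.5·ln(38.43 − 10) − 305.0 = 138.5·ln 28.43 − 305.0 = 138.5·3.3474 − 305.0 = 158.621.
Rounded: 159.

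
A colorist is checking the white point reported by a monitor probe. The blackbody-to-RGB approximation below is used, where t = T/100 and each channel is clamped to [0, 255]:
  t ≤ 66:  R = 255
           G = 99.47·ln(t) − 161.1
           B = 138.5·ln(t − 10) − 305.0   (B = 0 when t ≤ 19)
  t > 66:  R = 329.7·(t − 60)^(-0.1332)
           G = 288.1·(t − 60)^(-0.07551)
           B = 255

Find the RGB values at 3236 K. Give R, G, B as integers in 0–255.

R=255, G=185, B=125

t = 3236/100 = 32.36; the t ≤ 66 branch applies.
R = 255 by definition for t ≤ 66.
G = 99.47·ln 32.36 − 161.1 = 99.47·3.4769 − 161.1 = 184.750.
B = 138.5·ln(32.36 − 10) − 305.0 = 138.5·ln 22.36 − 305.0 = 138.5·3.1073 − 305.0 = 125.357.
Rounded: (255, 185, 125).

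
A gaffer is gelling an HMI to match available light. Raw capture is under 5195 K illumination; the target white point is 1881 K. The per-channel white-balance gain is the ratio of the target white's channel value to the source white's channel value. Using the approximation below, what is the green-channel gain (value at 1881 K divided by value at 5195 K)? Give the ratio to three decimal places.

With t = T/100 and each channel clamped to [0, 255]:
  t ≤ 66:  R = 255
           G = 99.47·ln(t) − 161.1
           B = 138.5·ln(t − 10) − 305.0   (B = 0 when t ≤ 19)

At 5195 K (t = 51.95):
  G = 99.47·ln 51.95 − 161.1 = 99.47·3.9503 − 161.1 = 231.835.
At 1881 K (t = 18.81):
  G = 99.47·ln 18.81 − 161.1 = 99.47·2.9344 − 161.1 = 130.784.
Gain = 130.784 / 231.835 = 0.5641 → 0.564.

0.564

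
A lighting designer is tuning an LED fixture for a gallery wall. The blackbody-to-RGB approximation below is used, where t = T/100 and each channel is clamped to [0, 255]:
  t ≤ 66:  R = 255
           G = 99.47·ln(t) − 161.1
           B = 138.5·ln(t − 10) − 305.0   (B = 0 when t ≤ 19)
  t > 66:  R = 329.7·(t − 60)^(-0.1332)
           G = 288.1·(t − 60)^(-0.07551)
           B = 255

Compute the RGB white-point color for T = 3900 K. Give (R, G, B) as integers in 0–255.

t = 3900/100 = 39; the t ≤ 66 branch applies.
R = 255 by definition for t ≤ 66.
G = 99.47·ln 39 − 161.1 = 99.47·3.6636 − 161.1 = 203.314.
B = 138.5·ln(39 − 10) − 305.0 = 138.5·ln 29 − 305.0 = 138.5·3.3673 − 305.0 = 161.370.
Rounded: (255, 203, 161).

(255, 203, 161)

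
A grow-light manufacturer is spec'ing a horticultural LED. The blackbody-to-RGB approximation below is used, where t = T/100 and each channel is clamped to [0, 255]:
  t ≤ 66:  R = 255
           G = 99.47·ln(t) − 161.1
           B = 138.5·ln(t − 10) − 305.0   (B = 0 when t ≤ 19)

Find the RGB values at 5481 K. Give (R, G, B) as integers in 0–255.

(255, 237, 222)

t = 5481/100 = 54.81; the t ≤ 66 branch applies.
R = 255 by definition for t ≤ 66.
G = 99.47·ln 54.81 − 161.1 = 99.47·4.0039 − 161.1 = 237.165.
B = 138.5·ln(54.81 − 10) − 305.0 = 138.5·ln 44.81 − 305.0 = 138.5·3.8024 − 305.0 = 221.637.
Rounded: (255, 237, 222).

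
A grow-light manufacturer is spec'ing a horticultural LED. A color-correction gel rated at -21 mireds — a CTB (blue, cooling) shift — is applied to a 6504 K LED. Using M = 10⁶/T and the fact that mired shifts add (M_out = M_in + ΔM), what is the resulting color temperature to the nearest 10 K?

M_in = 10⁶/6504 = 153.75 mireds.
M_out = 153.75 + (-21) = 132.75 mireds.
T_out = 10⁶/132.75 = 7532.9 K → 7530 K.

7530 K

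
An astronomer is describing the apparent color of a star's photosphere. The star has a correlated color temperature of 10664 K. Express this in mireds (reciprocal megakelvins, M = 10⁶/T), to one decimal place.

M = 10⁶ / 10664 = 93.773 → 93.8 mireds.

93.8 mireds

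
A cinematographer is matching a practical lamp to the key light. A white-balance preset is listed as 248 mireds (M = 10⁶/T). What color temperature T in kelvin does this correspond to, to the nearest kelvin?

4032 K

T = 10⁶ / 248 = 4032.26 K → 4032 K.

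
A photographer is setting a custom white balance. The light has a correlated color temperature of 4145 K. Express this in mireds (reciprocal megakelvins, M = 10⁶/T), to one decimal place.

M = 10⁶ / 4145 = 241.255 → 241.3 mireds.

241.3 mireds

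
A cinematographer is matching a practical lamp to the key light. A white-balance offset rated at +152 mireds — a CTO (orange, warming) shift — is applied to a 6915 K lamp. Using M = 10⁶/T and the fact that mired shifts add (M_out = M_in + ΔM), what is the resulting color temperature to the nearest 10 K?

M_in = 10⁶/6915 = 144.61 mireds.
M_out = 144.61 + (+152) = 296.61 mireds.
T_out = 10⁶/296.61 = 3371.4 K → 3370 K.

3370 K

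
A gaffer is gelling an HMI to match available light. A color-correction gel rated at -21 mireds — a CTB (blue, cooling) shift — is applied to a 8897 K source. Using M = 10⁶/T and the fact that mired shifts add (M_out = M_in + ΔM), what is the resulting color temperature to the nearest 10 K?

10940 K

M_in = 10⁶/8897 = 112.40 mireds.
M_out = 112.40 + (-21) = 91.40 mireds.
T_out = 10⁶/91.40 = 10941.2 K → 10940 K.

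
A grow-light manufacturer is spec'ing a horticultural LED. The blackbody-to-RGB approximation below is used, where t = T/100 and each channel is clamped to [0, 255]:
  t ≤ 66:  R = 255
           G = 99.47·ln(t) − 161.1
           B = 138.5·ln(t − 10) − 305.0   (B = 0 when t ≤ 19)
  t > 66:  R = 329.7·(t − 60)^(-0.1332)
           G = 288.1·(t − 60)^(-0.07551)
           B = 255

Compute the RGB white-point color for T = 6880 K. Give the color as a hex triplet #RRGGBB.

t = 6880/100 = 68.8; the t > 66 branch applies.
R = 329.7·(68.8 − 60)^(-0.1332) = 329.7·8.8^(-0.1332) = 329.7·0.74851 = 246.782.
G = 288.1·(68.8 − 60)^(-0.07551) = 288.1·8.8^(-0.07551) = 288.1·0.84856 = 244.470.
B = 255 by definition for t > 66.
Rounded: (247, 244, 255).
In hex: #F7F4FF.

#F7F4FF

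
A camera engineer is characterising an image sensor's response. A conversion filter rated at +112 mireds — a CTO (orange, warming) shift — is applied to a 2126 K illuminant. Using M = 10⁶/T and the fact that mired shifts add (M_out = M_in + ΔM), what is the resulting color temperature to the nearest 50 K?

M_in = 10⁶/2126 = 470.37 mireds.
M_out = 470.37 + (+112) = 582.37 mireds.
T_out = 10⁶/582.37 = 1717.1 K → 1700 K.

1700 K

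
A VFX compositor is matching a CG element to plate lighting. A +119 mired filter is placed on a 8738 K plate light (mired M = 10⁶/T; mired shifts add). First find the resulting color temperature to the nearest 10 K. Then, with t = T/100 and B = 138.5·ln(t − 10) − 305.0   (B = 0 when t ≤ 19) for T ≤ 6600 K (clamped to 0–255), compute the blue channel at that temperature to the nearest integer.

M_in = 10⁶/8738 = 114.44; M_out = 114.44 + (+119) = 233.44.
T_out = 10⁶/233.44 = 4283.7 K → 4280 K; t = 42.8.
B = 138.5·ln(42.8 − 10) − 305.0 = 138.5·ln 32.8 − 305.0 = 138.5·3.4904 − 305.0 = 178.424.
Rounded: 178.

178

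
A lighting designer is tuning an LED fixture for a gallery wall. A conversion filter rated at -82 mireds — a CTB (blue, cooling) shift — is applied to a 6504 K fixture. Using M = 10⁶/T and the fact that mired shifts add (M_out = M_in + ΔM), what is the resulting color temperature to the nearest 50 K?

M_in = 10⁶/6504 = 153.75 mireds.
M_out = 153.75 + (-82) = 71.75 mireds.
T_out = 10⁶/71.75 = 13937.0 K → 13950 K.

13950 K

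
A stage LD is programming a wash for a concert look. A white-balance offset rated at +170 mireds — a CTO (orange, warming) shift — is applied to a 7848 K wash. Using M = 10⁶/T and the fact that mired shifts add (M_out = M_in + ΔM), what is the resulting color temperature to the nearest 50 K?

M_in = 10⁶/7848 = 127.42 mireds.
M_out = 127.42 + (+170) = 297.42 mireds.
T_out = 10⁶/297.42 = 3362.2 K → 3350 K.

3350 K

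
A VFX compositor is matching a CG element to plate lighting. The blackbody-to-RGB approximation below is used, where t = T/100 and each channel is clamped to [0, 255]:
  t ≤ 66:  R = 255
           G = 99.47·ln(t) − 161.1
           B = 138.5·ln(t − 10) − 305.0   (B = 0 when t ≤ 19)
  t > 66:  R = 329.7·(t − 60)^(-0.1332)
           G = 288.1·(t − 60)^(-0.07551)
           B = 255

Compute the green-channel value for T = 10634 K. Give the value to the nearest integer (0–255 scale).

216

t = 10634/100 = 106.34; the t > 66 branch applies.
G = 288.1·(106.34 − 60)^(-0.07551) = 288.1·46.34^(-0.07551) = 288.1·0.74852 = 215.649.
Rounded: 216.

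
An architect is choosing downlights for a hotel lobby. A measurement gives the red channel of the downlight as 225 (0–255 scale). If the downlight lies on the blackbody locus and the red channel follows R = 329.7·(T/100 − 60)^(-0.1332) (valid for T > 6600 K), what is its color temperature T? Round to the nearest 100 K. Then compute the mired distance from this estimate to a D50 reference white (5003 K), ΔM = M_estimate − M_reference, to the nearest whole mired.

(t − 60)^(-0.1332) = 225/329.7 = 0.68244.
t − 60 = 0.68244^(1/-0.1332) = 0.68244^(-7.508) = 17.610, so t = 77.610.
T = 100·t = 7761 K → 7800 K to the nearest 100 K.
M_estimate = 10⁶/7800 = 128.21; M_reference = 10⁶/5003 = 199.88.
ΔM = 128.21 − 199.88 = -71.67 → -72 mireds.

-72 mireds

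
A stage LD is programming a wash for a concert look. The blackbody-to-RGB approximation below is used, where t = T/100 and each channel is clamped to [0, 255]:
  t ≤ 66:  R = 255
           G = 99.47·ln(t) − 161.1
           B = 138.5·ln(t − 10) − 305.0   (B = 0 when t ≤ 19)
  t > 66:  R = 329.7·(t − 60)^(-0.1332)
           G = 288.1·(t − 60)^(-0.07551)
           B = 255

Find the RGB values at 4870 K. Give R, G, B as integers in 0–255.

R=255, G=225, B=201

t = 4870/100 = 48.7; the t ≤ 66 branch applies.
R = 255 by definition for t ≤ 66.
G = 99.47·ln 48.7 − 161.1 = 99.47·3.8857 − 161.1 = 225.408.
B = 138.5·ln(48.7 − 10) − 305.0 = 138.5·ln 38.7 − 305.0 = 138.5·3.6558 − 305.0 = 201.334.
Rounded: (255, 225, 201).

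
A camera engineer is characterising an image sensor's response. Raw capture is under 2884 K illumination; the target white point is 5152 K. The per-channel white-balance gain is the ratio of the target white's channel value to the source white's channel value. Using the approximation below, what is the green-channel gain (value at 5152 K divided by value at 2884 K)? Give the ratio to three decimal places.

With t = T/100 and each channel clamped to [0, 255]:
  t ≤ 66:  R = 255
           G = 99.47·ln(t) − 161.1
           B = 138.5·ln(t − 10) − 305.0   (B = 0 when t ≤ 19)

At 2884 K (t = 28.84):
  G = 99.47·ln 28.84 − 161.1 = 99.47·3.3618 − 161.1 = 173.295.
At 5152 K (t = 51.52):
  G = 99.47·ln 51.52 − 161.1 = 99.47·3.9420 − 161.1 = 231.008.
Gain = 231.008 / 173.295 = 1.3330 → 1.333.

1.333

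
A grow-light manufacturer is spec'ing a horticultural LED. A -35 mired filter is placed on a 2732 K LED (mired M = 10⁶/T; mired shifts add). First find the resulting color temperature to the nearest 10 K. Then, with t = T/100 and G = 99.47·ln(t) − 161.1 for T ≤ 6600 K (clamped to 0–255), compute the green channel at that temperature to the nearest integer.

178

M_in = 10⁶/2732 = 366.03; M_out = 366.03 + (-35) = 331.03.
T_out = 10⁶/331.03 = 3020.9 K → 3020 K; t = 30.2.
G = 99.47·ln 30.2 − 161.1 = 99.47·3.4078 − 161.1 = 177.878.
Rounded: 178.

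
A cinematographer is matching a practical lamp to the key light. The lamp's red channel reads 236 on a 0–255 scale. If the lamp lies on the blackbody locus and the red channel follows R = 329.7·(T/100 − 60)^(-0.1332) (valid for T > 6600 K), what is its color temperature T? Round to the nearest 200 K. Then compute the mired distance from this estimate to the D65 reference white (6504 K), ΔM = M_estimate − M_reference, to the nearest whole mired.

-15 mireds

(t − 60)^(-0.1332) = 236/329.7 = 0.71580.
t − 60 = 0.71580^(1/-0.1332) = 0.71580^(-7.508) = 12.307, so t = 72.307.
T = 100·t = 7231 K → 7200 K to the nearest 200 K.
M_estimate = 10⁶/7200 = 138.89; M_reference = 10⁶/6504 = 153.75.
ΔM = 138.89 − 153.75 = -14.86 → -15 mireds.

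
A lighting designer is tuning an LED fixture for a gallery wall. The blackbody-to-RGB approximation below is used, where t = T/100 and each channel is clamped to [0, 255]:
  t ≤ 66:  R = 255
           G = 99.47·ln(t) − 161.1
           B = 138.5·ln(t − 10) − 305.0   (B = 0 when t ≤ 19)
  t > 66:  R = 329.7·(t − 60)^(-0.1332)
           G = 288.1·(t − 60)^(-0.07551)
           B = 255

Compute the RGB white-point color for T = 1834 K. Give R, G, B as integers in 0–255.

R=255, G=128, B=0

t = 1834/100 = 18.34; the t ≤ 66 branch applies.
R = 255 by definition for t ≤ 66.
G = 99.47·ln 18.34 − 161.1 = 99.47·2.9091 − 161.1 = 128.267.
t = 18.34 ≤ 19, so B = 0.
Rounded: (255, 128, 0).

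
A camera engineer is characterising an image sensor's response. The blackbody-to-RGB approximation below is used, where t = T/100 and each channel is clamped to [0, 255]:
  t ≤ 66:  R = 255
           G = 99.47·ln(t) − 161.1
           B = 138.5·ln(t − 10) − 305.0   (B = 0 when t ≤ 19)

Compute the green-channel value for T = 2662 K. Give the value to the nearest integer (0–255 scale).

t = 2662/100 = 26.62; the t ≤ 66 branch applies.
G = 99.47·ln 26.62 − 161.1 = 99.47·3.2817 − 161.1 = 165.327.
Rounded: 165.

165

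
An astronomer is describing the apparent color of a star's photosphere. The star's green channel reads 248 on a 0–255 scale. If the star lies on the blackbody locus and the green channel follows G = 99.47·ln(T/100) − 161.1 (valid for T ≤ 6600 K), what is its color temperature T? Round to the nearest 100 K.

ln t = (248 + 161.1) / 99.47 = 4.1128.
t = e^4.1128 = 61.117.
T = 100·t = 6112 K → 6100 K to the nearest 100 K.

6100 K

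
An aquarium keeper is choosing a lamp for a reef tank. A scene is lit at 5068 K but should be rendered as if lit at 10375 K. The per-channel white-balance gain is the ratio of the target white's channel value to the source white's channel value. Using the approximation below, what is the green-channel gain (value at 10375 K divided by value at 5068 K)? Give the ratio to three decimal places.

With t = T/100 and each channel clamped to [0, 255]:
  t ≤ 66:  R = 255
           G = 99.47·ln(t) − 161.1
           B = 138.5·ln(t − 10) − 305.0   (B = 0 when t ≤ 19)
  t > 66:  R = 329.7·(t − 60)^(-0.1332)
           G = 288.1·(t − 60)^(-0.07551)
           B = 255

0.944

At 5068 K (t = 50.68):
  G = 99.47·ln 50.68 − 161.1 = 99.47·3.9255 − 161.1 = 229.373.
At 10375 K (t = 103.75):
  G = 288.1·(103.75 − 60)^(-0.07551) = 288.1·43.75^(-0.07551) = 288.1·0.75178 = 216.587.
Gain = 216.587 / 229.373 = 0.9443 → 0.944.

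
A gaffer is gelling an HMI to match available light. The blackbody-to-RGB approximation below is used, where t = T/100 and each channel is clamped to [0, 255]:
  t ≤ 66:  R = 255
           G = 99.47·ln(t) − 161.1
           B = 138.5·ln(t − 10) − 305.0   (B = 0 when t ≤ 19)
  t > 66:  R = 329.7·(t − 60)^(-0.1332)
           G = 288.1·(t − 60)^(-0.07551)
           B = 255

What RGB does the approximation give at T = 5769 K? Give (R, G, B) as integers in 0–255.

(255, 242, 230)

t = 5769/100 = 57.69; the t ≤ 66 branch applies.
R = 255 by definition for t ≤ 66.
G = 99.47·ln 57.69 − 161.1 = 99.47·4.0551 − 161.1 = 242.259.
B = 138.5·ln(57.69 − 10) − 305.0 = 138.5·ln 47.69 − 305.0 = 138.5·3.8647 − 305.0 = 230.264.
Rounded: (255, 242, 230).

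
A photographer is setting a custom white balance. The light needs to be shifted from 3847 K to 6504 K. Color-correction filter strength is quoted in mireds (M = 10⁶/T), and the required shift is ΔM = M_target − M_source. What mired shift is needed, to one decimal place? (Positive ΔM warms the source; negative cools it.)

M_source = 10⁶/3847 = 259.943; M_target = 10⁶/6504 = 153.752.
ΔM = 153.752 − 259.943 = -106.191 → -106.2 mireds, a cooling shift.

-106.2 mireds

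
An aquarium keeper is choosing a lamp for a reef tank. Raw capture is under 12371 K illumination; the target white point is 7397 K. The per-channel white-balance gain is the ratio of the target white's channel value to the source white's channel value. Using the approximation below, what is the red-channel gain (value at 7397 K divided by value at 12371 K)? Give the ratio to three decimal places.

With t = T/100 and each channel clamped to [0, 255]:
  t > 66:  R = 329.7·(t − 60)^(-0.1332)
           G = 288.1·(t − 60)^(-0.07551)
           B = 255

1.224

At 12371 K (t = 123.71):
  R = 329.7·(123.71 − 60)^(-0.1332) = 329.7·63.71^(-0.1332) = 329.7·0.57502 = 189.583.
At 7397 K (t = 73.97):
  R = 329.7·(73.97 − 60)^(-0.1332) = 329.7·13.97^(-0.1332) = 329.7·0.70382 = 232.049.
Gain = 232.049 / 189.583 = 1.2240 → 1.224.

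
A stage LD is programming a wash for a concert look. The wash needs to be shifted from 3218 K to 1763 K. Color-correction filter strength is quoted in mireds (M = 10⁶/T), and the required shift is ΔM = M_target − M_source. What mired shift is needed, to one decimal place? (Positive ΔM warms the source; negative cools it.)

+256.5 mireds

M_source = 10⁶/3218 = 310.752; M_target = 10⁶/1763 = 567.215.
ΔM = 567.215 − 310.752 = 256.463 → +256.5 mireds, a warming shift.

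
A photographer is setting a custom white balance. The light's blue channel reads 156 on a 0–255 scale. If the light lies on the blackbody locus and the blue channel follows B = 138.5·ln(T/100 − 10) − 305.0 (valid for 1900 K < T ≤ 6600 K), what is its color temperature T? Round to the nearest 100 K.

ln(t − 10) = (156 + 305.0) / 138.5 = 3.3285.
t − 10 = e^3.3285 = 27.897, so t = 37.897.
T = 100·t = 3790 K → 3800 K to the nearest 100 K.

3800 K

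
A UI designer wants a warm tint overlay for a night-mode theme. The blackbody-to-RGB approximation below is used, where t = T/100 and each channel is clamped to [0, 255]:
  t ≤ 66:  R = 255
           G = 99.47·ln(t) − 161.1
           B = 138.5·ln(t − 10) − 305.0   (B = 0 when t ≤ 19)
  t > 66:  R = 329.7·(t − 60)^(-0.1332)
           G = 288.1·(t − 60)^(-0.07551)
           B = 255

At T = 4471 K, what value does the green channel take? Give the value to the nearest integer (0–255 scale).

217

t = 4471/100 = 44.71; the t ≤ 66 branch applies.
G = 99.47·ln 44.71 − 161.1 = 99.47·3.8002 − 161.1 = 216.906.
Rounded: 217.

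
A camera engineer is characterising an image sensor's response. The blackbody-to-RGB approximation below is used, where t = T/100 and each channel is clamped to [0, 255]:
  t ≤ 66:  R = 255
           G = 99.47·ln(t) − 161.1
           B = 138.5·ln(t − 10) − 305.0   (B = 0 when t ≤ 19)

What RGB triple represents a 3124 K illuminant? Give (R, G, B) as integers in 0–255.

t = 3124/100 = 31.24; the t ≤ 66 branch applies.
R = 255 by definition for t ≤ 66.
G = 99.47·ln 31.24 − 161.1 = 99.47·3.4417 − 161.1 = 181.246.
B = 138.5·ln(31.24 − 10) − 305.0 = 138.5·ln 21.24 − 305.0 = 138.5·3.0559 − 305.0 = 118.240.
Rounded: (255, 181, 118).

(255, 181, 118)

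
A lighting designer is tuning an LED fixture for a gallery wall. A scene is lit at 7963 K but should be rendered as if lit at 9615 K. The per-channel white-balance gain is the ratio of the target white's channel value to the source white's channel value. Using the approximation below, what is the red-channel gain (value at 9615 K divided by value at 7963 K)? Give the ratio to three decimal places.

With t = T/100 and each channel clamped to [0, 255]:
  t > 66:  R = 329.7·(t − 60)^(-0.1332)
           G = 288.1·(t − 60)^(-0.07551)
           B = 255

0.922

At 7963 K (t = 79.63):
  R = 329.7·(79.63 − 60)^(-0.1332) = 329.7·19.63^(-0.1332) = 329.7·0.67264 = 221.770.
At 9615 K (t = 96.15):
  R = 329.7·(96.15 − 60)^(-0.1332) = 329.7·36.15^(-0.1332) = 329.7·0.62010 = 204.446.
Gain = 204.446 / 221.770 = 0.9219 → 0.922.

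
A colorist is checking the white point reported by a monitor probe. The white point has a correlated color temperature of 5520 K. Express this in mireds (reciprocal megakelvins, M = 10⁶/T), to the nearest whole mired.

181 mireds

M = 10⁶ / 5520 = 181.159 → 181 mireds.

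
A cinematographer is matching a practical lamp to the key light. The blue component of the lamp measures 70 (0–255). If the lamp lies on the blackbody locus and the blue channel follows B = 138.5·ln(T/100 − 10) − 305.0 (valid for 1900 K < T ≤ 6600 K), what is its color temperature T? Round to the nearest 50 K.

2500 K

ln(t − 10) = (70 + 305.0) / 138.5 = 2.7076.
t − 10 = e^2.7076 = 14.993, so t = 24.993.
T = 100·t = 2499 K → 2500 K to the nearest 50 K.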